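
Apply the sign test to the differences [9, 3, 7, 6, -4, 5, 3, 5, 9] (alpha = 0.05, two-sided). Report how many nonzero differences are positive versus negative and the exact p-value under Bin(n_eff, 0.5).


Step 1: Discard zero differences. Original n = 9; n_eff = number of nonzero differences = 9.
Nonzero differences (with sign): +9, +3, +7, +6, -4, +5, +3, +5, +9
Step 2: Count signs: positive = 8, negative = 1.
Step 3: Under H0: P(positive) = 0.5, so the number of positives S ~ Bin(9, 0.5).
Step 4: Two-sided exact p-value = sum of Bin(9,0.5) probabilities at or below the observed probability = 0.039062.
Step 5: alpha = 0.05. reject H0.

n_eff = 9, pos = 8, neg = 1, p = 0.039062, reject H0.


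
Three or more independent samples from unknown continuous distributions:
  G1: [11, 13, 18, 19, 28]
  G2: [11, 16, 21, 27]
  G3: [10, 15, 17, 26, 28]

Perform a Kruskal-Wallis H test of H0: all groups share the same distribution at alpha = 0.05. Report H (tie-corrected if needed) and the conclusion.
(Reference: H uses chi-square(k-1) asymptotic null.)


Step 1: Combine all N = 14 observations and assign midranks.
sorted (value, group, rank): (10,G3,1), (11,G1,2.5), (11,G2,2.5), (13,G1,4), (15,G3,5), (16,G2,6), (17,G3,7), (18,G1,8), (19,G1,9), (21,G2,10), (26,G3,11), (27,G2,12), (28,G1,13.5), (28,G3,13.5)
Step 2: Sum ranks within each group.
R_1 = 37 (n_1 = 5)
R_2 = 30.5 (n_2 = 4)
R_3 = 37.5 (n_3 = 5)
Step 3: H = 12/(N(N+1)) * sum(R_i^2/n_i) - 3(N+1)
     = 12/(14*15) * (37^2/5 + 30.5^2/4 + 37.5^2/5) - 3*15
     = 0.057143 * 787.612 - 45
     = 0.006429.
Step 4: Ties present; correction factor C = 1 - 12/(14^3 - 14) = 0.995604. Corrected H = 0.006429 / 0.995604 = 0.006457.
Step 5: Under H0, H ~ chi^2(2); p-value = 0.996777.
Step 6: alpha = 0.05. fail to reject H0.

H = 0.0065, df = 2, p = 0.996777, fail to reject H0.


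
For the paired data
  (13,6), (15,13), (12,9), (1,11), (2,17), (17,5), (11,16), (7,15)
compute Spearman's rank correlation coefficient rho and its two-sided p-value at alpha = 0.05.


Step 1: Rank x and y separately (midranks; no ties here).
rank(x): 13->6, 15->7, 12->5, 1->1, 2->2, 17->8, 11->4, 7->3
rank(y): 6->2, 13->5, 9->3, 11->4, 17->8, 5->1, 16->7, 15->6
Step 2: d_i = R_x(i) - R_y(i); compute d_i^2.
  (6-2)^2=16, (7-5)^2=4, (5-3)^2=4, (1-4)^2=9, (2-8)^2=36, (8-1)^2=49, (4-7)^2=9, (3-6)^2=9
sum(d^2) = 136.
Step 3: rho = 1 - 6*136 / (8*(8^2 - 1)) = 1 - 816/504 = -0.619048.
Step 4: Under H0, t = rho * sqrt((n-2)/(1-rho^2)) = -1.9308 ~ t(6).
Step 5: Two-sided p-value from the t-distribution with 6 df = 0.101733.
Step 6: alpha = 0.05. fail to reject H0.

rho = -0.6190, p = 0.101733, fail to reject H0 at alpha = 0.05.


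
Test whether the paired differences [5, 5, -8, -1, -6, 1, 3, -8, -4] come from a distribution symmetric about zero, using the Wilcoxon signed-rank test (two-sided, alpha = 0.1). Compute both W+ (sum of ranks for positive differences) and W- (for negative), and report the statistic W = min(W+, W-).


Step 1: Drop any zero differences (none here) and take |d_i|.
|d| = [5, 5, 8, 1, 6, 1, 3, 8, 4]
Step 2: Midrank |d_i| (ties get averaged ranks).
ranks: |5|->5.5, |5|->5.5, |8|->8.5, |1|->1.5, |6|->7, |1|->1.5, |3|->3, |8|->8.5, |4|->4
Step 3: Attach original signs; sum ranks with positive sign and with negative sign.
W+ = 5.5 + 5.5 + 1.5 + 3 = 15.5
W- = 8.5 + 1.5 + 7 + 8.5 + 4 = 29.5
(Check: W+ + W- = 45 should equal n(n+1)/2 = 45.)
Step 4: Test statistic W = min(W+, W-) = 15.5.
Step 5: Ties in |d|, so use the tie-corrected normal approximation.
        E[W] = n(n+1)/4 = 9*10/4 = 22.5.
        Tie groups: |d|=1 (t=2), |d|=5 (t=2), |d|=8 (t=2); sum(t^3 - t) = 18.
        Var[W] = n(n+1)(2n+1)/24 - sum(t^3-t)/48 = 1710/24 - 18/48 = 70.875.
        z = (W - E[W]) / sqrt(Var[W]) = (15.5 - 22.5) / 8.4187 = -0.8315.
        Two-sided p = 2*Phi(z) = 0.405703.
Step 6: alpha = 0.1. fail to reject H0.

W+ = 15.5, W- = 29.5, W = min = 15.5, p = 0.405703, fail to reject H0.


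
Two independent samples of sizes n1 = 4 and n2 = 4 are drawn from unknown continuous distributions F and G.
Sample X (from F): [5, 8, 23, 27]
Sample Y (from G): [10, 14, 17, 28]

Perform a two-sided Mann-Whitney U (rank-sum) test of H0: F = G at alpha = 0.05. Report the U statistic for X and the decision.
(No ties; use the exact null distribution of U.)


Step 1: Combine and sort all 8 observations; assign midranks.
sorted (value, group): (5,X), (8,X), (10,Y), (14,Y), (17,Y), (23,X), (27,X), (28,Y)
ranks: 5->1, 8->2, 10->3, 14->4, 17->5, 23->6, 27->7, 28->8
Step 2: Rank sum for X: R1 = 1 + 2 + 6 + 7 = 16.
Step 3: U_X = R1 - n1(n1+1)/2 = 16 - 4*5/2 = 16 - 10 = 6.
       U_Y = n1*n2 - U_X = 16 - 6 = 10.
Step 4: No ties, so the exact null distribution of U (based on enumerating the C(8,4) = 70 equally likely rank assignments) gives the two-sided p-value.
Step 5: p-value = 0.685714; compare to alpha = 0.05. fail to reject H0.

U_X = 6, p = 0.685714, fail to reject H0 at alpha = 0.05.


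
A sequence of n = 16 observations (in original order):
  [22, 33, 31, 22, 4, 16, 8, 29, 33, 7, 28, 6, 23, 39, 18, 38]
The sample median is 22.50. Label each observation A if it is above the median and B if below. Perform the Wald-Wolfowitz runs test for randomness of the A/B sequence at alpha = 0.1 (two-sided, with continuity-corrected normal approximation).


Step 1: Compute median = 22.50; label A = above, B = below.
Labels in order: BAABBBBAABABAABA  (n_A = 8, n_B = 8)
Step 2: Count runs R = 10.
Step 3: Under H0 (random ordering), E[R] = 2*n_A*n_B/(n_A+n_B) + 1 = 2*8*8/16 + 1 = 9.0000.
        Var[R] = 2*n_A*n_B*(2*n_A*n_B - n_A - n_B) / ((n_A+n_B)^2 * (n_A+n_B-1)) = 14336/3840 = 3.7333.
        SD[R] = 1.9322.
Step 4: Continuity-corrected z = (R - 0.5 - E[R]) / SD[R] = (10 - 0.5 - 9.0000) / 1.9322 = 0.2588.
Step 5: Two-sided p-value via normal approximation = 2*(1 - Phi(|z|)) = 0.795809.
Step 6: alpha = 0.1. fail to reject H0.

R = 10, z = 0.2588, p = 0.795809, fail to reject H0.


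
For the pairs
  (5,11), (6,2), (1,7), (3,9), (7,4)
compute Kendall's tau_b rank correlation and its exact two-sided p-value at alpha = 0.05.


Step 1: Enumerate the 10 unordered pairs (i,j) with i<j and classify each by sign(x_j-x_i) * sign(y_j-y_i).
  (1,2):dx=+1,dy=-9->D; (1,3):dx=-4,dy=-4->C; (1,4):dx=-2,dy=-2->C; (1,5):dx=+2,dy=-7->D
  (2,3):dx=-5,dy=+5->D; (2,4):dx=-3,dy=+7->D; (2,5):dx=+1,dy=+2->C; (3,4):dx=+2,dy=+2->C
  (3,5):dx=+6,dy=-3->D; (4,5):dx=+4,dy=-5->D
Step 2: C = 4, D = 6, total pairs = 10.
Step 3: tau = (C - D)/(n(n-1)/2) = (4 - 6)/10 = -0.200000.
Step 4: Exact two-sided p-value (enumerate n! = 120 permutations of y under H0): p = 0.816667.
Step 5: alpha = 0.05. fail to reject H0.

tau_b = -0.2000 (C=4, D=6), p = 0.816667, fail to reject H0.


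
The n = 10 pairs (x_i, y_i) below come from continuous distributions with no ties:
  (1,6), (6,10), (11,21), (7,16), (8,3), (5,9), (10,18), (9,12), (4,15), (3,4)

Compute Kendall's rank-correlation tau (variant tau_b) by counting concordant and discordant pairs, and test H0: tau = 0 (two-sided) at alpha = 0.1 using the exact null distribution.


Step 1: Enumerate the 45 unordered pairs (i,j) with i<j and classify each by sign(x_j-x_i) * sign(y_j-y_i).
  (1,2):dx=+5,dy=+4->C; (1,3):dx=+10,dy=+15->C; (1,4):dx=+6,dy=+10->C; (1,5):dx=+7,dy=-3->D
  (1,6):dx=+4,dy=+3->C; (1,7):dx=+9,dy=+12->C; (1,8):dx=+8,dy=+6->C; (1,9):dx=+3,dy=+9->C
  (1,10):dx=+2,dy=-2->D; (2,3):dx=+5,dy=+11->C; (2,4):dx=+1,dy=+6->C; (2,5):dx=+2,dy=-7->D
  (2,6):dx=-1,dy=-1->C; (2,7):dx=+4,dy=+8->C; (2,8):dx=+3,dy=+2->C; (2,9):dx=-2,dy=+5->D
  (2,10):dx=-3,dy=-6->C; (3,4):dx=-4,dy=-5->C; (3,5):dx=-3,dy=-18->C; (3,6):dx=-6,dy=-12->C
  (3,7):dx=-1,dy=-3->C; (3,8):dx=-2,dy=-9->C; (3,9):dx=-7,dy=-6->C; (3,10):dx=-8,dy=-17->C
  (4,5):dx=+1,dy=-13->D; (4,6):dx=-2,dy=-7->C; (4,7):dx=+3,dy=+2->C; (4,8):dx=+2,dy=-4->D
  (4,9):dx=-3,dy=-1->C; (4,10):dx=-4,dy=-12->C; (5,6):dx=-3,dy=+6->D; (5,7):dx=+2,dy=+15->C
  (5,8):dx=+1,dy=+9->C; (5,9):dx=-4,dy=+12->D; (5,10):dx=-5,dy=+1->D; (6,7):dx=+5,dy=+9->C
  (6,8):dx=+4,dy=+3->C; (6,9):dx=-1,dy=+6->D; (6,10):dx=-2,dy=-5->C; (7,8):dx=-1,dy=-6->C
  (7,9):dx=-6,dy=-3->C; (7,10):dx=-7,dy=-14->C; (8,9):dx=-5,dy=+3->D; (8,10):dx=-6,dy=-8->C
  (9,10):dx=-1,dy=-11->C
Step 2: C = 34, D = 11, total pairs = 45.
Step 3: tau = (C - D)/(n(n-1)/2) = (34 - 11)/45 = 0.511111.
Step 4: Exact two-sided p-value (enumerate n! = 3628800 permutations of y under H0): p = 0.046623.
Step 5: alpha = 0.1. reject H0.

tau_b = 0.5111 (C=34, D=11), p = 0.046623, reject H0.


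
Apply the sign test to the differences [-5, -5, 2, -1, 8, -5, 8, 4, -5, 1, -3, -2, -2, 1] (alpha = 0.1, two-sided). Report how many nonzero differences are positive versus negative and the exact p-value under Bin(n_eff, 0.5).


Step 1: Discard zero differences. Original n = 14; n_eff = number of nonzero differences = 14.
Nonzero differences (with sign): -5, -5, +2, -1, +8, -5, +8, +4, -5, +1, -3, -2, -2, +1
Step 2: Count signs: positive = 6, negative = 8.
Step 3: Under H0: P(positive) = 0.5, so the number of positives S ~ Bin(14, 0.5).
Step 4: Two-sided exact p-value = sum of Bin(14,0.5) probabilities at or below the observed probability = 0.790527.
Step 5: alpha = 0.1. fail to reject H0.

n_eff = 14, pos = 6, neg = 8, p = 0.790527, fail to reject H0.


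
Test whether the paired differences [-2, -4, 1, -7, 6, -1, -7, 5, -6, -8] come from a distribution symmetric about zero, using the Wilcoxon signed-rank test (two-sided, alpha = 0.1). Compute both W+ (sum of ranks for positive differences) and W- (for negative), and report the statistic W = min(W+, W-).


Step 1: Drop any zero differences (none here) and take |d_i|.
|d| = [2, 4, 1, 7, 6, 1, 7, 5, 6, 8]
Step 2: Midrank |d_i| (ties get averaged ranks).
ranks: |2|->3, |4|->4, |1|->1.5, |7|->8.5, |6|->6.5, |1|->1.5, |7|->8.5, |5|->5, |6|->6.5, |8|->10
Step 3: Attach original signs; sum ranks with positive sign and with negative sign.
W+ = 1.5 + 6.5 + 5 = 13
W- = 3 + 4 + 8.5 + 1.5 + 8.5 + 6.5 + 10 = 42
(Check: W+ + W- = 55 should equal n(n+1)/2 = 55.)
Step 4: Test statistic W = min(W+, W-) = 13.
Step 5: Ties in |d|, so use the tie-corrected normal approximation.
        E[W] = n(n+1)/4 = 10*11/4 = 27.5.
        Tie groups: |d|=1 (t=2), |d|=6 (t=2), |d|=7 (t=2); sum(t^3 - t) = 18.
        Var[W] = n(n+1)(2n+1)/24 - sum(t^3-t)/48 = 2310/24 - 18/48 = 95.875.
        z = (W - E[W]) / sqrt(Var[W]) = (13 - 27.5) / 9.7916 = -1.4809.
        Two-sided p = 2*Phi(z) = 0.138643.
Step 6: alpha = 0.1. fail to reject H0.

W+ = 13, W- = 42, W = min = 13, p = 0.138643, fail to reject H0.


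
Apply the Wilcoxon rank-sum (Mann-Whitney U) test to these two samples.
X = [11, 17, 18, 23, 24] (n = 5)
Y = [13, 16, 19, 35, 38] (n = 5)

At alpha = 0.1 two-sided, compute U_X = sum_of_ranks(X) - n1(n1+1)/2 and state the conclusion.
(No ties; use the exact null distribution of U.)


Step 1: Combine and sort all 10 observations; assign midranks.
sorted (value, group): (11,X), (13,Y), (16,Y), (17,X), (18,X), (19,Y), (23,X), (24,X), (35,Y), (38,Y)
ranks: 11->1, 13->2, 16->3, 17->4, 18->5, 19->6, 23->7, 24->8, 35->9, 38->10
Step 2: Rank sum for X: R1 = 1 + 4 + 5 + 7 + 8 = 25.
Step 3: U_X = R1 - n1(n1+1)/2 = 25 - 5*6/2 = 25 - 15 = 10.
       U_Y = n1*n2 - U_X = 25 - 10 = 15.
Step 4: No ties, so the exact null distribution of U (based on enumerating the C(10,5) = 252 equally likely rank assignments) gives the two-sided p-value.
Step 5: p-value = 0.690476; compare to alpha = 0.1. fail to reject H0.

U_X = 10, p = 0.690476, fail to reject H0 at alpha = 0.1.


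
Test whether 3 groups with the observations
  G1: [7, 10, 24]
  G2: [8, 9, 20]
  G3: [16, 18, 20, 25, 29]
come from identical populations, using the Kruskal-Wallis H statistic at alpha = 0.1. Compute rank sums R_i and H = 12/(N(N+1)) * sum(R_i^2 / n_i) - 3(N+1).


Step 1: Combine all N = 11 observations and assign midranks.
sorted (value, group, rank): (7,G1,1), (8,G2,2), (9,G2,3), (10,G1,4), (16,G3,5), (18,G3,6), (20,G2,7.5), (20,G3,7.5), (24,G1,9), (25,G3,10), (29,G3,11)
Step 2: Sum ranks within each group.
R_1 = 14 (n_1 = 3)
R_2 = 12.5 (n_2 = 3)
R_3 = 39.5 (n_3 = 5)
Step 3: H = 12/(N(N+1)) * sum(R_i^2/n_i) - 3(N+1)
     = 12/(11*12) * (14^2/3 + 12.5^2/3 + 39.5^2/5) - 3*12
     = 0.090909 * 429.467 - 36
     = 3.042424.
Step 4: Ties present; correction factor C = 1 - 6/(11^3 - 11) = 0.995455. Corrected H = 3.042424 / 0.995455 = 3.056317.
Step 5: Under H0, H ~ chi^2(2); p-value = 0.216935.
Step 6: alpha = 0.1. fail to reject H0.

H = 3.0563, df = 2, p = 0.216935, fail to reject H0.


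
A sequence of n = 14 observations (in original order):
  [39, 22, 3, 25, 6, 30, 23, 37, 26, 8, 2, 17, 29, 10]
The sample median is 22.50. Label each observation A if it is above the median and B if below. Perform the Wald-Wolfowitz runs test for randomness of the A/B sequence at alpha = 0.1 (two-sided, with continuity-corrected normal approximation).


Step 1: Compute median = 22.50; label A = above, B = below.
Labels in order: ABBABAAAABBBAB  (n_A = 7, n_B = 7)
Step 2: Count runs R = 8.
Step 3: Under H0 (random ordering), E[R] = 2*n_A*n_B/(n_A+n_B) + 1 = 2*7*7/14 + 1 = 8.0000.
        Var[R] = 2*n_A*n_B*(2*n_A*n_B - n_A - n_B) / ((n_A+n_B)^2 * (n_A+n_B-1)) = 8232/2548 = 3.2308.
        SD[R] = 1.7974.
Step 4: R = E[R], so z = 0 with no continuity correction.
Step 5: Two-sided p-value via normal approximation = 2*(1 - Phi(|z|)) = 1.000000.
Step 6: alpha = 0.1. fail to reject H0.

R = 8, z = 0.0000, p = 1.000000, fail to reject H0.


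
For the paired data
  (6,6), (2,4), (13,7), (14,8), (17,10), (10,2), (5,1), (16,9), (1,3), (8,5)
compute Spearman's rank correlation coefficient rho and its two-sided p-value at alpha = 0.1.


Step 1: Rank x and y separately (midranks; no ties here).
rank(x): 6->4, 2->2, 13->7, 14->8, 17->10, 10->6, 5->3, 16->9, 1->1, 8->5
rank(y): 6->6, 4->4, 7->7, 8->8, 10->10, 2->2, 1->1, 9->9, 3->3, 5->5
Step 2: d_i = R_x(i) - R_y(i); compute d_i^2.
  (4-6)^2=4, (2-4)^2=4, (7-7)^2=0, (8-8)^2=0, (10-10)^2=0, (6-2)^2=16, (3-1)^2=4, (9-9)^2=0, (1-3)^2=4, (5-5)^2=0
sum(d^2) = 32.
Step 3: rho = 1 - 6*32 / (10*(10^2 - 1)) = 1 - 192/990 = 0.806061.
Step 4: Under H0, t = rho * sqrt((n-2)/(1-rho^2)) = 3.8522 ~ t(8).
Step 5: Two-sided p-value from the t-distribution with 8 df = 0.004862.
Step 6: alpha = 0.1. reject H0.

rho = 0.8061, p = 0.004862, reject H0 at alpha = 0.1.


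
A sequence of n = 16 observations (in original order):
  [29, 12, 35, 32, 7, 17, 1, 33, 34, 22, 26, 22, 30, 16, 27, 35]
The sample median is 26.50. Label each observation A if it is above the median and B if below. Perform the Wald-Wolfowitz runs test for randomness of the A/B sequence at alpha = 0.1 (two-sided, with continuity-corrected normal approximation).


Step 1: Compute median = 26.50; label A = above, B = below.
Labels in order: ABAABBBAABBBABAA  (n_A = 8, n_B = 8)
Step 2: Count runs R = 9.
Step 3: Under H0 (random ordering), E[R] = 2*n_A*n_B/(n_A+n_B) + 1 = 2*8*8/16 + 1 = 9.0000.
        Var[R] = 2*n_A*n_B*(2*n_A*n_B - n_A - n_B) / ((n_A+n_B)^2 * (n_A+n_B-1)) = 14336/3840 = 3.7333.
        SD[R] = 1.9322.
Step 4: R = E[R], so z = 0 with no continuity correction.
Step 5: Two-sided p-value via normal approximation = 2*(1 - Phi(|z|)) = 1.000000.
Step 6: alpha = 0.1. fail to reject H0.

R = 9, z = 0.0000, p = 1.000000, fail to reject H0.


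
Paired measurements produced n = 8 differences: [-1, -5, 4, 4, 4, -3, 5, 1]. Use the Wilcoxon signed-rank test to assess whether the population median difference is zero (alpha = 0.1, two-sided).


Step 1: Drop any zero differences (none here) and take |d_i|.
|d| = [1, 5, 4, 4, 4, 3, 5, 1]
Step 2: Midrank |d_i| (ties get averaged ranks).
ranks: |1|->1.5, |5|->7.5, |4|->5, |4|->5, |4|->5, |3|->3, |5|->7.5, |1|->1.5
Step 3: Attach original signs; sum ranks with positive sign and with negative sign.
W+ = 5 + 5 + 5 + 7.5 + 1.5 = 24
W- = 1.5 + 7.5 + 3 = 12
(Check: W+ + W- = 36 should equal n(n+1)/2 = 36.)
Step 4: Test statistic W = min(W+, W-) = 12.
Step 5: Ties in |d|, so use the tie-corrected normal approximation.
        E[W] = n(n+1)/4 = 8*9/4 = 18.
        Tie groups: |d|=1 (t=2), |d|=4 (t=3), |d|=5 (t=2); sum(t^3 - t) = 36.
        Var[W] = n(n+1)(2n+1)/24 - sum(t^3-t)/48 = 1224/24 - 36/48 = 50.25.
        z = (W - E[W]) / sqrt(Var[W]) = (12 - 18) / 7.0887 = -0.8464.
        Two-sided p = 2*Phi(z) = 0.397321.
Step 6: alpha = 0.1. fail to reject H0.

W+ = 24, W- = 12, W = min = 12, p = 0.397321, fail to reject H0.


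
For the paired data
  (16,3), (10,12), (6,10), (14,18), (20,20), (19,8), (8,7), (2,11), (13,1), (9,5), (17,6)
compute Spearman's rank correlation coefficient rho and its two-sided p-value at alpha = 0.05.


Step 1: Rank x and y separately (midranks; no ties here).
rank(x): 16->8, 10->5, 6->2, 14->7, 20->11, 19->10, 8->3, 2->1, 13->6, 9->4, 17->9
rank(y): 3->2, 12->9, 10->7, 18->10, 20->11, 8->6, 7->5, 11->8, 1->1, 5->3, 6->4
Step 2: d_i = R_x(i) - R_y(i); compute d_i^2.
  (8-2)^2=36, (5-9)^2=16, (2-7)^2=25, (7-10)^2=9, (11-11)^2=0, (10-6)^2=16, (3-5)^2=4, (1-8)^2=49, (6-1)^2=25, (4-3)^2=1, (9-4)^2=25
sum(d^2) = 206.
Step 3: rho = 1 - 6*206 / (11*(11^2 - 1)) = 1 - 1236/1320 = 0.063636.
Step 4: Under H0, t = rho * sqrt((n-2)/(1-rho^2)) = 0.1913 ~ t(9).
Step 5: Two-sided p-value from the t-distribution with 9 df = 0.852539.
Step 6: alpha = 0.05. fail to reject H0.

rho = 0.0636, p = 0.852539, fail to reject H0 at alpha = 0.05.


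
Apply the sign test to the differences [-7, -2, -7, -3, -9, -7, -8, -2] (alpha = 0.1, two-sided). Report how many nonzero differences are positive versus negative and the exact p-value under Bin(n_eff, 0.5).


Step 1: Discard zero differences. Original n = 8; n_eff = number of nonzero differences = 8.
Nonzero differences (with sign): -7, -2, -7, -3, -9, -7, -8, -2
Step 2: Count signs: positive = 0, negative = 8.
Step 3: Under H0: P(positive) = 0.5, so the number of positives S ~ Bin(8, 0.5).
Step 4: Two-sided exact p-value = sum of Bin(8,0.5) probabilities at or below the observed probability = 0.007812.
Step 5: alpha = 0.1. reject H0.

n_eff = 8, pos = 0, neg = 8, p = 0.007812, reject H0.


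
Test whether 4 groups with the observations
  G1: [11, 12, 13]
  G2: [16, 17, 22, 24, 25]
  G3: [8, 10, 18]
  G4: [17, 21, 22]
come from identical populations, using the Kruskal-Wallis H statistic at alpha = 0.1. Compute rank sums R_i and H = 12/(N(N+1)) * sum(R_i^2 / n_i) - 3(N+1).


Step 1: Combine all N = 14 observations and assign midranks.
sorted (value, group, rank): (8,G3,1), (10,G3,2), (11,G1,3), (12,G1,4), (13,G1,5), (16,G2,6), (17,G2,7.5), (17,G4,7.5), (18,G3,9), (21,G4,10), (22,G2,11.5), (22,G4,11.5), (24,G2,13), (25,G2,14)
Step 2: Sum ranks within each group.
R_1 = 12 (n_1 = 3)
R_2 = 52 (n_2 = 5)
R_3 = 12 (n_3 = 3)
R_4 = 29 (n_4 = 3)
Step 3: H = 12/(N(N+1)) * sum(R_i^2/n_i) - 3(N+1)
     = 12/(14*15) * (12^2/3 + 52^2/5 + 12^2/3 + 29^2/3) - 3*15
     = 0.057143 * 917.133 - 45
     = 7.407619.
Step 4: Ties present; correction factor C = 1 - 12/(14^3 - 14) = 0.995604. Corrected H = 7.407619 / 0.995604 = 7.440324.
Step 5: Under H0, H ~ chi^2(3); p-value = 0.059112.
Step 6: alpha = 0.1. reject H0.

H = 7.4403, df = 3, p = 0.059112, reject H0.


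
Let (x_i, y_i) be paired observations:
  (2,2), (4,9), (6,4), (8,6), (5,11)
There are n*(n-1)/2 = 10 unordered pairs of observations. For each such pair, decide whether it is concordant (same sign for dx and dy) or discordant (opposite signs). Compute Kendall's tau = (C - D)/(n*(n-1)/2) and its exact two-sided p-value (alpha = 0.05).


Step 1: Enumerate the 10 unordered pairs (i,j) with i<j and classify each by sign(x_j-x_i) * sign(y_j-y_i).
  (1,2):dx=+2,dy=+7->C; (1,3):dx=+4,dy=+2->C; (1,4):dx=+6,dy=+4->C; (1,5):dx=+3,dy=+9->C
  (2,3):dx=+2,dy=-5->D; (2,4):dx=+4,dy=-3->D; (2,5):dx=+1,dy=+2->C; (3,4):dx=+2,dy=+2->C
  (3,5):dx=-1,dy=+7->D; (4,5):dx=-3,dy=+5->D
Step 2: C = 6, D = 4, total pairs = 10.
Step 3: tau = (C - D)/(n(n-1)/2) = (6 - 4)/10 = 0.200000.
Step 4: Exact two-sided p-value (enumerate n! = 120 permutations of y under H0): p = 0.816667.
Step 5: alpha = 0.05. fail to reject H0.

tau_b = 0.2000 (C=6, D=4), p = 0.816667, fail to reject H0.


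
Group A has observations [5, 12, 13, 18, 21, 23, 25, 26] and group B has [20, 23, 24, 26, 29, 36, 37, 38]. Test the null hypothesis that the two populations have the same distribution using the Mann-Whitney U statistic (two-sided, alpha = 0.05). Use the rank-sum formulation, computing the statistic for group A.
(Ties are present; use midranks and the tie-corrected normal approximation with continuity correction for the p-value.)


Step 1: Combine and sort all 16 observations; assign midranks.
sorted (value, group): (5,X), (12,X), (13,X), (18,X), (20,Y), (21,X), (23,X), (23,Y), (24,Y), (25,X), (26,X), (26,Y), (29,Y), (36,Y), (37,Y), (38,Y)
ranks: 5->1, 12->2, 13->3, 18->4, 20->5, 21->6, 23->7.5, 23->7.5, 24->9, 25->10, 26->11.5, 26->11.5, 29->13, 36->14, 37->15, 38->16
Step 2: Rank sum for X: R1 = 1 + 2 + 3 + 4 + 6 + 7.5 + 10 + 11.5 = 45.
Step 3: U_X = R1 - n1(n1+1)/2 = 45 - 8*9/2 = 45 - 36 = 9.
       U_Y = n1*n2 - U_X = 64 - 9 = 55.
Step 4: Ties are present, so use the tie-corrected normal approximation (with continuity correction) for the p-value.
Step 5: p-value = 0.017959; compare to alpha = 0.05. reject H0.

U_X = 9, p = 0.017959, reject H0 at alpha = 0.05.


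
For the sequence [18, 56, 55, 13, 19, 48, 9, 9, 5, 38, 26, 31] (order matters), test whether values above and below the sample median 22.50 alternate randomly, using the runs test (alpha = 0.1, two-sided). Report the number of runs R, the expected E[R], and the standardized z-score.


Step 1: Compute median = 22.50; label A = above, B = below.
Labels in order: BAABBABBBAAA  (n_A = 6, n_B = 6)
Step 2: Count runs R = 6.
Step 3: Under H0 (random ordering), E[R] = 2*n_A*n_B/(n_A+n_B) + 1 = 2*6*6/12 + 1 = 7.0000.
        Var[R] = 2*n_A*n_B*(2*n_A*n_B - n_A - n_B) / ((n_A+n_B)^2 * (n_A+n_B-1)) = 4320/1584 = 2.7273.
        SD[R] = 1.6514.
Step 4: Continuity-corrected z = (R + 0.5 - E[R]) / SD[R] = (6 + 0.5 - 7.0000) / 1.6514 = -0.3028.
Step 5: Two-sided p-value via normal approximation = 2*(1 - Phi(|z|)) = 0.762069.
Step 6: alpha = 0.1. fail to reject H0.

R = 6, z = -0.3028, p = 0.762069, fail to reject H0.


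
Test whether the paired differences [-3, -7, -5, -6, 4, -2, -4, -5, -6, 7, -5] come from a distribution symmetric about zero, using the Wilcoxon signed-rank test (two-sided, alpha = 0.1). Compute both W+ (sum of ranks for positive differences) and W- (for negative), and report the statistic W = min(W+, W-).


Step 1: Drop any zero differences (none here) and take |d_i|.
|d| = [3, 7, 5, 6, 4, 2, 4, 5, 6, 7, 5]
Step 2: Midrank |d_i| (ties get averaged ranks).
ranks: |3|->2, |7|->10.5, |5|->6, |6|->8.5, |4|->3.5, |2|->1, |4|->3.5, |5|->6, |6|->8.5, |7|->10.5, |5|->6
Step 3: Attach original signs; sum ranks with positive sign and with negative sign.
W+ = 3.5 + 10.5 = 14
W- = 2 + 10.5 + 6 + 8.5 + 1 + 3.5 + 6 + 8.5 + 6 = 52
(Check: W+ + W- = 66 should equal n(n+1)/2 = 66.)
Step 4: Test statistic W = min(W+, W-) = 14.
Step 5: Ties in |d|, so use the tie-corrected normal approximation.
        E[W] = n(n+1)/4 = 11*12/4 = 33.
        Tie groups: |d|=4 (t=2), |d|=5 (t=3), |d|=6 (t=2), |d|=7 (t=2); sum(t^3 - t) = 42.
        Var[W] = n(n+1)(2n+1)/24 - sum(t^3-t)/48 = 3036/24 - 42/48 = 125.625.
        z = (W - E[W]) / sqrt(Var[W]) = (14 - 33) / 11.2083 = -1.6952.
        Two-sided p = 2*Phi(z) = 0.090041.
Step 6: alpha = 0.1. reject H0.

W+ = 14, W- = 52, W = min = 14, p = 0.090041, reject H0.


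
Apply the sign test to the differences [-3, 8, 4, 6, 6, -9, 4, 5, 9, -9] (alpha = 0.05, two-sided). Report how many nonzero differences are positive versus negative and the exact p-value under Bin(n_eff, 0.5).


Step 1: Discard zero differences. Original n = 10; n_eff = number of nonzero differences = 10.
Nonzero differences (with sign): -3, +8, +4, +6, +6, -9, +4, +5, +9, -9
Step 2: Count signs: positive = 7, negative = 3.
Step 3: Under H0: P(positive) = 0.5, so the number of positives S ~ Bin(10, 0.5).
Step 4: Two-sided exact p-value = sum of Bin(10,0.5) probabilities at or below the observed probability = 0.343750.
Step 5: alpha = 0.05. fail to reject H0.

n_eff = 10, pos = 7, neg = 3, p = 0.343750, fail to reject H0.


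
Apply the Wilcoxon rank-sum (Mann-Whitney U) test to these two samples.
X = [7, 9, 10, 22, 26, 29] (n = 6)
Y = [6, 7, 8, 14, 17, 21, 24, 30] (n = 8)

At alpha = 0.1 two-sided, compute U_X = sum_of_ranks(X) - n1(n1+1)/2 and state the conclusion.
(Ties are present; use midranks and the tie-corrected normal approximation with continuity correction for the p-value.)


Step 1: Combine and sort all 14 observations; assign midranks.
sorted (value, group): (6,Y), (7,X), (7,Y), (8,Y), (9,X), (10,X), (14,Y), (17,Y), (21,Y), (22,X), (24,Y), (26,X), (29,X), (30,Y)
ranks: 6->1, 7->2.5, 7->2.5, 8->4, 9->5, 10->6, 14->7, 17->8, 21->9, 22->10, 24->11, 26->12, 29->13, 30->14
Step 2: Rank sum for X: R1 = 2.5 + 5 + 6 + 10 + 12 + 13 = 48.5.
Step 3: U_X = R1 - n1(n1+1)/2 = 48.5 - 6*7/2 = 48.5 - 21 = 27.5.
       U_Y = n1*n2 - U_X = 48 - 27.5 = 20.5.
Step 4: Ties are present, so use the tie-corrected normal approximation (with continuity correction) for the p-value.
Step 5: p-value = 0.698220; compare to alpha = 0.1. fail to reject H0.

U_X = 27.5, p = 0.698220, fail to reject H0 at alpha = 0.1.


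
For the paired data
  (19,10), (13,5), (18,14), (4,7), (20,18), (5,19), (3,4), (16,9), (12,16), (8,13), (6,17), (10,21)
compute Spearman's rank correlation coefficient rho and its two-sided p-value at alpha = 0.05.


Step 1: Rank x and y separately (midranks; no ties here).
rank(x): 19->11, 13->8, 18->10, 4->2, 20->12, 5->3, 3->1, 16->9, 12->7, 8->5, 6->4, 10->6
rank(y): 10->5, 5->2, 14->7, 7->3, 18->10, 19->11, 4->1, 9->4, 16->8, 13->6, 17->9, 21->12
Step 2: d_i = R_x(i) - R_y(i); compute d_i^2.
  (11-5)^2=36, (8-2)^2=36, (10-7)^2=9, (2-3)^2=1, (12-10)^2=4, (3-11)^2=64, (1-1)^2=0, (9-4)^2=25, (7-8)^2=1, (5-6)^2=1, (4-9)^2=25, (6-12)^2=36
sum(d^2) = 238.
Step 3: rho = 1 - 6*238 / (12*(12^2 - 1)) = 1 - 1428/1716 = 0.167832.
Step 4: Under H0, t = rho * sqrt((n-2)/(1-rho^2)) = 0.5384 ~ t(10).
Step 5: Two-sided p-value from the t-distribution with 10 df = 0.602099.
Step 6: alpha = 0.05. fail to reject H0.

rho = 0.1678, p = 0.602099, fail to reject H0 at alpha = 0.05.


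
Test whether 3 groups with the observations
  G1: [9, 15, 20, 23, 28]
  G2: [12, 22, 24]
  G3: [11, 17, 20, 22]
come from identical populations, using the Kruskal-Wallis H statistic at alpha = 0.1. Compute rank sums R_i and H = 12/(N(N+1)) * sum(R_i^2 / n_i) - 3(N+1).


Step 1: Combine all N = 12 observations and assign midranks.
sorted (value, group, rank): (9,G1,1), (11,G3,2), (12,G2,3), (15,G1,4), (17,G3,5), (20,G1,6.5), (20,G3,6.5), (22,G2,8.5), (22,G3,8.5), (23,G1,10), (24,G2,11), (28,G1,12)
Step 2: Sum ranks within each group.
R_1 = 33.5 (n_1 = 5)
R_2 = 22.5 (n_2 = 3)
R_3 = 22 (n_3 = 4)
Step 3: H = 12/(N(N+1)) * sum(R_i^2/n_i) - 3(N+1)
     = 12/(12*13) * (33.5^2/5 + 22.5^2/3 + 22^2/4) - 3*13
     = 0.076923 * 514.2 - 39
     = 0.553846.
Step 4: Ties present; correction factor C = 1 - 12/(12^3 - 12) = 0.993007. Corrected H = 0.553846 / 0.993007 = 0.557746.
Step 5: Under H0, H ~ chi^2(2); p-value = 0.756636.
Step 6: alpha = 0.1. fail to reject H0.

H = 0.5577, df = 2, p = 0.756636, fail to reject H0.


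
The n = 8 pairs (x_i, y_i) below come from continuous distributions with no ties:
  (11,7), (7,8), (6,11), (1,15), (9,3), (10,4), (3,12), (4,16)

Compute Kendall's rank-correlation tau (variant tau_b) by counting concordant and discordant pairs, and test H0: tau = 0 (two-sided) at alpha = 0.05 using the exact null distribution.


Step 1: Enumerate the 28 unordered pairs (i,j) with i<j and classify each by sign(x_j-x_i) * sign(y_j-y_i).
  (1,2):dx=-4,dy=+1->D; (1,3):dx=-5,dy=+4->D; (1,4):dx=-10,dy=+8->D; (1,5):dx=-2,dy=-4->C
  (1,6):dx=-1,dy=-3->C; (1,7):dx=-8,dy=+5->D; (1,8):dx=-7,dy=+9->D; (2,3):dx=-1,dy=+3->D
  (2,4):dx=-6,dy=+7->D; (2,5):dx=+2,dy=-5->D; (2,6):dx=+3,dy=-4->D; (2,7):dx=-4,dy=+4->D
  (2,8):dx=-3,dy=+8->D; (3,4):dx=-5,dy=+4->D; (3,5):dx=+3,dy=-8->D; (3,6):dx=+4,dy=-7->D
  (3,7):dx=-3,dy=+1->D; (3,8):dx=-2,dy=+5->D; (4,5):dx=+8,dy=-12->D; (4,6):dx=+9,dy=-11->D
  (4,7):dx=+2,dy=-3->D; (4,8):dx=+3,dy=+1->C; (5,6):dx=+1,dy=+1->C; (5,7):dx=-6,dy=+9->D
  (5,8):dx=-5,dy=+13->D; (6,7):dx=-7,dy=+8->D; (6,8):dx=-6,dy=+12->D; (7,8):dx=+1,dy=+4->C
Step 2: C = 5, D = 23, total pairs = 28.
Step 3: tau = (C - D)/(n(n-1)/2) = (5 - 23)/28 = -0.642857.
Step 4: Exact two-sided p-value (enumerate n! = 40320 permutations of y under H0): p = 0.031151.
Step 5: alpha = 0.05. reject H0.

tau_b = -0.6429 (C=5, D=23), p = 0.031151, reject H0.


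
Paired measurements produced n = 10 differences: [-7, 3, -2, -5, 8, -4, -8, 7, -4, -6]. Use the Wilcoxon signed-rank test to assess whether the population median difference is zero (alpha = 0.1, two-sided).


Step 1: Drop any zero differences (none here) and take |d_i|.
|d| = [7, 3, 2, 5, 8, 4, 8, 7, 4, 6]
Step 2: Midrank |d_i| (ties get averaged ranks).
ranks: |7|->7.5, |3|->2, |2|->1, |5|->5, |8|->9.5, |4|->3.5, |8|->9.5, |7|->7.5, |4|->3.5, |6|->6
Step 3: Attach original signs; sum ranks with positive sign and with negative sign.
W+ = 2 + 9.5 + 7.5 = 19
W- = 7.5 + 1 + 5 + 3.5 + 9.5 + 3.5 + 6 = 36
(Check: W+ + W- = 55 should equal n(n+1)/2 = 55.)
Step 4: Test statistic W = min(W+, W-) = 19.
Step 5: Ties in |d|, so use the tie-corrected normal approximation.
        E[W] = n(n+1)/4 = 10*11/4 = 27.5.
        Tie groups: |d|=4 (t=2), |d|=7 (t=2), |d|=8 (t=2); sum(t^3 - t) = 18.
        Var[W] = n(n+1)(2n+1)/24 - sum(t^3-t)/48 = 2310/24 - 18/48 = 95.875.
        z = (W - E[W]) / sqrt(Var[W]) = (19 - 27.5) / 9.7916 = -0.8681.
        Two-sided p = 2*Phi(z) = 0.385343.
Step 6: alpha = 0.1. fail to reject H0.

W+ = 19, W- = 36, W = min = 19, p = 0.385343, fail to reject H0.


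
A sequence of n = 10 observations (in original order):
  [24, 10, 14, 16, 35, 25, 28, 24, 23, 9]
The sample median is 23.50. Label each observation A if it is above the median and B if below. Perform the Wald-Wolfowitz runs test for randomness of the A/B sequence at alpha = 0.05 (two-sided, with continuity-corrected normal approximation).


Step 1: Compute median = 23.50; label A = above, B = below.
Labels in order: ABBBAAAABB  (n_A = 5, n_B = 5)
Step 2: Count runs R = 4.
Step 3: Under H0 (random ordering), E[R] = 2*n_A*n_B/(n_A+n_B) + 1 = 2*5*5/10 + 1 = 6.0000.
        Var[R] = 2*n_A*n_B*(2*n_A*n_B - n_A - n_B) / ((n_A+n_B)^2 * (n_A+n_B-1)) = 2000/900 = 2.2222.
        SD[R] = 1.4907.
Step 4: Continuity-corrected z = (R + 0.5 - E[R]) / SD[R] = (4 + 0.5 - 6.0000) / 1.4907 = -1.0062.
Step 5: Two-sided p-value via normal approximation = 2*(1 - Phi(|z|)) = 0.314305.
Step 6: alpha = 0.05. fail to reject H0.

R = 4, z = -1.0062, p = 0.314305, fail to reject H0.


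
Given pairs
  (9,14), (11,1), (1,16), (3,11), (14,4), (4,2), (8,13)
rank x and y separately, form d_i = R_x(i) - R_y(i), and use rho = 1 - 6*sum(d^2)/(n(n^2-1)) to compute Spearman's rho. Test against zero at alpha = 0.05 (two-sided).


Step 1: Rank x and y separately (midranks; no ties here).
rank(x): 9->5, 11->6, 1->1, 3->2, 14->7, 4->3, 8->4
rank(y): 14->6, 1->1, 16->7, 11->4, 4->3, 2->2, 13->5
Step 2: d_i = R_x(i) - R_y(i); compute d_i^2.
  (5-6)^2=1, (6-1)^2=25, (1-7)^2=36, (2-4)^2=4, (7-3)^2=16, (3-2)^2=1, (4-5)^2=1
sum(d^2) = 84.
Step 3: rho = 1 - 6*84 / (7*(7^2 - 1)) = 1 - 504/336 = -0.500000.
Step 4: Under H0, t = rho * sqrt((n-2)/(1-rho^2)) = -1.2910 ~ t(5).
Step 5: Two-sided p-value from the t-distribution with 5 df = 0.253170.
Step 6: alpha = 0.05. fail to reject H0.

rho = -0.5000, p = 0.253170, fail to reject H0 at alpha = 0.05.


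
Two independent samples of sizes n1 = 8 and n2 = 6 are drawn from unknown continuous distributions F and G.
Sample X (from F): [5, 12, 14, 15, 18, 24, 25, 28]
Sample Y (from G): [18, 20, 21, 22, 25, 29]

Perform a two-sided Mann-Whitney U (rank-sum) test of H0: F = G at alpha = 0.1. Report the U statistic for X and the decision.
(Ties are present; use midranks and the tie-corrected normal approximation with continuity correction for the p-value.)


Step 1: Combine and sort all 14 observations; assign midranks.
sorted (value, group): (5,X), (12,X), (14,X), (15,X), (18,X), (18,Y), (20,Y), (21,Y), (22,Y), (24,X), (25,X), (25,Y), (28,X), (29,Y)
ranks: 5->1, 12->2, 14->3, 15->4, 18->5.5, 18->5.5, 20->7, 21->8, 22->9, 24->10, 25->11.5, 25->11.5, 28->13, 29->14
Step 2: Rank sum for X: R1 = 1 + 2 + 3 + 4 + 5.5 + 10 + 11.5 + 13 = 50.
Step 3: U_X = R1 - n1(n1+1)/2 = 50 - 8*9/2 = 50 - 36 = 14.
       U_Y = n1*n2 - U_X = 48 - 14 = 34.
Step 4: Ties are present, so use the tie-corrected normal approximation (with continuity correction) for the p-value.
Step 5: p-value = 0.219016; compare to alpha = 0.1. fail to reject H0.

U_X = 14, p = 0.219016, fail to reject H0 at alpha = 0.1.


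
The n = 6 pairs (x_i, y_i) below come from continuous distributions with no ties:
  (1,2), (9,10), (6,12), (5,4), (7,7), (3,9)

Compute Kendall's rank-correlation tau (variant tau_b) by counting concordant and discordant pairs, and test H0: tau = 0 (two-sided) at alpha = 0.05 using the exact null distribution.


Step 1: Enumerate the 15 unordered pairs (i,j) with i<j and classify each by sign(x_j-x_i) * sign(y_j-y_i).
  (1,2):dx=+8,dy=+8->C; (1,3):dx=+5,dy=+10->C; (1,4):dx=+4,dy=+2->C; (1,5):dx=+6,dy=+5->C
  (1,6):dx=+2,dy=+7->C; (2,3):dx=-3,dy=+2->D; (2,4):dx=-4,dy=-6->C; (2,5):dx=-2,dy=-3->C
  (2,6):dx=-6,dy=-1->C; (3,4):dx=-1,dy=-8->C; (3,5):dx=+1,dy=-5->D; (3,6):dx=-3,dy=-3->C
  (4,5):dx=+2,dy=+3->C; (4,6):dx=-2,dy=+5->D; (5,6):dx=-4,dy=+2->D
Step 2: C = 11, D = 4, total pairs = 15.
Step 3: tau = (C - D)/(n(n-1)/2) = (11 - 4)/15 = 0.466667.
Step 4: Exact two-sided p-value (enumerate n! = 720 permutations of y under H0): p = 0.272222.
Step 5: alpha = 0.05. fail to reject H0.

tau_b = 0.4667 (C=11, D=4), p = 0.272222, fail to reject H0.


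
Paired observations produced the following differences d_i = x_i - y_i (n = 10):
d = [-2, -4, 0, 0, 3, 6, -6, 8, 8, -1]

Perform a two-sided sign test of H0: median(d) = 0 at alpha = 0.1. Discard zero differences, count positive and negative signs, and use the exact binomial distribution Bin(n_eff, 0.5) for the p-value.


Step 1: Discard zero differences. Original n = 10; n_eff = number of nonzero differences = 8.
Nonzero differences (with sign): -2, -4, +3, +6, -6, +8, +8, -1
Step 2: Count signs: positive = 4, negative = 4.
Step 3: Under H0: P(positive) = 0.5, so the number of positives S ~ Bin(8, 0.5).
Step 4: Two-sided exact p-value = sum of Bin(8,0.5) probabilities at or below the observed probability = 1.000000.
Step 5: alpha = 0.1. fail to reject H0.

n_eff = 8, pos = 4, neg = 4, p = 1.000000, fail to reject H0.


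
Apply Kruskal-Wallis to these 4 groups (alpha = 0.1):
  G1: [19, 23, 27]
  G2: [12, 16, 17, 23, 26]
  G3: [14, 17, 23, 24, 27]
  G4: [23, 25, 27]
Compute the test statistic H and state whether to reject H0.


Step 1: Combine all N = 16 observations and assign midranks.
sorted (value, group, rank): (12,G2,1), (14,G3,2), (16,G2,3), (17,G2,4.5), (17,G3,4.5), (19,G1,6), (23,G1,8.5), (23,G2,8.5), (23,G3,8.5), (23,G4,8.5), (24,G3,11), (25,G4,12), (26,G2,13), (27,G1,15), (27,G3,15), (27,G4,15)
Step 2: Sum ranks within each group.
R_1 = 29.5 (n_1 = 3)
R_2 = 30 (n_2 = 5)
R_3 = 41 (n_3 = 5)
R_4 = 35.5 (n_4 = 3)
Step 3: H = 12/(N(N+1)) * sum(R_i^2/n_i) - 3(N+1)
     = 12/(16*17) * (29.5^2/3 + 30^2/5 + 41^2/5 + 35.5^2/3) - 3*17
     = 0.044118 * 1226.37 - 51
     = 3.104412.
Step 4: Ties present; correction factor C = 1 - 90/(16^3 - 16) = 0.977941. Corrected H = 3.104412 / 0.977941 = 3.174436.
Step 5: Under H0, H ~ chi^2(3); p-value = 0.365505.
Step 6: alpha = 0.1. fail to reject H0.

H = 3.1744, df = 3, p = 0.365505, fail to reject H0.


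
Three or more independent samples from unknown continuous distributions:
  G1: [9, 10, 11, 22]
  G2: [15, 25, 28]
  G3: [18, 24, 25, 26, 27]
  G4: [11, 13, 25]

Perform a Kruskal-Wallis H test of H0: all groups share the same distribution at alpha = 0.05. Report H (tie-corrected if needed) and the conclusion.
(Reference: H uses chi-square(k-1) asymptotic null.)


Step 1: Combine all N = 15 observations and assign midranks.
sorted (value, group, rank): (9,G1,1), (10,G1,2), (11,G1,3.5), (11,G4,3.5), (13,G4,5), (15,G2,6), (18,G3,7), (22,G1,8), (24,G3,9), (25,G2,11), (25,G3,11), (25,G4,11), (26,G3,13), (27,G3,14), (28,G2,15)
Step 2: Sum ranks within each group.
R_1 = 14.5 (n_1 = 4)
R_2 = 32 (n_2 = 3)
R_3 = 54 (n_3 = 5)
R_4 = 19.5 (n_4 = 3)
Step 3: H = 12/(N(N+1)) * sum(R_i^2/n_i) - 3(N+1)
     = 12/(15*16) * (14.5^2/4 + 32^2/3 + 54^2/5 + 19.5^2/3) - 3*16
     = 0.050000 * 1103.85 - 48
     = 7.192292.
Step 4: Ties present; correction factor C = 1 - 30/(15^3 - 15) = 0.991071. Corrected H = 7.192292 / 0.991071 = 7.257087.
Step 5: Under H0, H ~ chi^2(3); p-value = 0.064140.
Step 6: alpha = 0.05. fail to reject H0.

H = 7.2571, df = 3, p = 0.064140, fail to reject H0.


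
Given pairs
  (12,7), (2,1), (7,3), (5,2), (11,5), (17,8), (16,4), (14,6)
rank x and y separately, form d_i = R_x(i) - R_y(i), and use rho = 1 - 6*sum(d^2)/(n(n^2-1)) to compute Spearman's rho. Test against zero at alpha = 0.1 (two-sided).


Step 1: Rank x and y separately (midranks; no ties here).
rank(x): 12->5, 2->1, 7->3, 5->2, 11->4, 17->8, 16->7, 14->6
rank(y): 7->7, 1->1, 3->3, 2->2, 5->5, 8->8, 4->4, 6->6
Step 2: d_i = R_x(i) - R_y(i); compute d_i^2.
  (5-7)^2=4, (1-1)^2=0, (3-3)^2=0, (2-2)^2=0, (4-5)^2=1, (8-8)^2=0, (7-4)^2=9, (6-6)^2=0
sum(d^2) = 14.
Step 3: rho = 1 - 6*14 / (8*(8^2 - 1)) = 1 - 84/504 = 0.833333.
Step 4: Under H0, t = rho * sqrt((n-2)/(1-rho^2)) = 3.6927 ~ t(6).
Step 5: Two-sided p-value from the t-distribution with 6 df = 0.010176.
Step 6: alpha = 0.1. reject H0.

rho = 0.8333, p = 0.010176, reject H0 at alpha = 0.1.


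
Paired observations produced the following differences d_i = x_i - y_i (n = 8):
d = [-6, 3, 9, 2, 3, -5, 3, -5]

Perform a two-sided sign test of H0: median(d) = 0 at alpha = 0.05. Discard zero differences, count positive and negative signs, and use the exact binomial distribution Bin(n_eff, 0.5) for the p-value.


Step 1: Discard zero differences. Original n = 8; n_eff = number of nonzero differences = 8.
Nonzero differences (with sign): -6, +3, +9, +2, +3, -5, +3, -5
Step 2: Count signs: positive = 5, negative = 3.
Step 3: Under H0: P(positive) = 0.5, so the number of positives S ~ Bin(8, 0.5).
Step 4: Two-sided exact p-value = sum of Bin(8,0.5) probabilities at or below the observed probability = 0.726562.
Step 5: alpha = 0.05. fail to reject H0.

n_eff = 8, pos = 5, neg = 3, p = 0.726562, fail to reject H0.


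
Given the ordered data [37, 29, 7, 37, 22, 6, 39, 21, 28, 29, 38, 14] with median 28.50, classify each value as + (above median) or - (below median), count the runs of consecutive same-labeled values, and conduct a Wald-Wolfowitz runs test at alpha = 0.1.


Step 1: Compute median = 28.50; label A = above, B = below.
Labels in order: AABABBABBAAB  (n_A = 6, n_B = 6)
Step 2: Count runs R = 8.
Step 3: Under H0 (random ordering), E[R] = 2*n_A*n_B/(n_A+n_B) + 1 = 2*6*6/12 + 1 = 7.0000.
        Var[R] = 2*n_A*n_B*(2*n_A*n_B - n_A - n_B) / ((n_A+n_B)^2 * (n_A+n_B-1)) = 4320/1584 = 2.7273.
        SD[R] = 1.6514.
Step 4: Continuity-corrected z = (R - 0.5 - E[R]) / SD[R] = (8 - 0.5 - 7.0000) / 1.6514 = 0.3028.
Step 5: Two-sided p-value via normal approximation = 2*(1 - Phi(|z|)) = 0.762069.
Step 6: alpha = 0.1. fail to reject H0.

R = 8, z = 0.3028, p = 0.762069, fail to reject H0.


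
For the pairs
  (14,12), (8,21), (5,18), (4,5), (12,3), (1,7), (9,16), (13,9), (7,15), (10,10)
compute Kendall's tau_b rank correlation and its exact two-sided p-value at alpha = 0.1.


Step 1: Enumerate the 45 unordered pairs (i,j) with i<j and classify each by sign(x_j-x_i) * sign(y_j-y_i).
  (1,2):dx=-6,dy=+9->D; (1,3):dx=-9,dy=+6->D; (1,4):dx=-10,dy=-7->C; (1,5):dx=-2,dy=-9->C
  (1,6):dx=-13,dy=-5->C; (1,7):dx=-5,dy=+4->D; (1,8):dx=-1,dy=-3->C; (1,9):dx=-7,dy=+3->D
  (1,10):dx=-4,dy=-2->C; (2,3):dx=-3,dy=-3->C; (2,4):dx=-4,dy=-16->C; (2,5):dx=+4,dy=-18->D
  (2,6):dx=-7,dy=-14->C; (2,7):dx=+1,dy=-5->D; (2,8):dx=+5,dy=-12->D; (2,9):dx=-1,dy=-6->C
  (2,10):dx=+2,dy=-11->D; (3,4):dx=-1,dy=-13->C; (3,5):dx=+7,dy=-15->D; (3,6):dx=-4,dy=-11->C
  (3,7):dx=+4,dy=-2->D; (3,8):dx=+8,dy=-9->D; (3,9):dx=+2,dy=-3->D; (3,10):dx=+5,dy=-8->D
  (4,5):dx=+8,dy=-2->D; (4,6):dx=-3,dy=+2->D; (4,7):dx=+5,dy=+11->C; (4,8):dx=+9,dy=+4->C
  (4,9):dx=+3,dy=+10->C; (4,10):dx=+6,dy=+5->C; (5,6):dx=-11,dy=+4->D; (5,7):dx=-3,dy=+13->D
  (5,8):dx=+1,dy=+6->C; (5,9):dx=-5,dy=+12->D; (5,10):dx=-2,dy=+7->D; (6,7):dx=+8,dy=+9->C
  (6,8):dx=+12,dy=+2->C; (6,9):dx=+6,dy=+8->C; (6,10):dx=+9,dy=+3->C; (7,8):dx=+4,dy=-7->D
  (7,9):dx=-2,dy=-1->C; (7,10):dx=+1,dy=-6->D; (8,9):dx=-6,dy=+6->D; (8,10):dx=-3,dy=+1->D
  (9,10):dx=+3,dy=-5->D
Step 2: C = 21, D = 24, total pairs = 45.
Step 3: tau = (C - D)/(n(n-1)/2) = (21 - 24)/45 = -0.066667.
Step 4: Exact two-sided p-value (enumerate n! = 3628800 permutations of y under H0): p = 0.861801.
Step 5: alpha = 0.1. fail to reject H0.

tau_b = -0.0667 (C=21, D=24), p = 0.861801, fail to reject H0.
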